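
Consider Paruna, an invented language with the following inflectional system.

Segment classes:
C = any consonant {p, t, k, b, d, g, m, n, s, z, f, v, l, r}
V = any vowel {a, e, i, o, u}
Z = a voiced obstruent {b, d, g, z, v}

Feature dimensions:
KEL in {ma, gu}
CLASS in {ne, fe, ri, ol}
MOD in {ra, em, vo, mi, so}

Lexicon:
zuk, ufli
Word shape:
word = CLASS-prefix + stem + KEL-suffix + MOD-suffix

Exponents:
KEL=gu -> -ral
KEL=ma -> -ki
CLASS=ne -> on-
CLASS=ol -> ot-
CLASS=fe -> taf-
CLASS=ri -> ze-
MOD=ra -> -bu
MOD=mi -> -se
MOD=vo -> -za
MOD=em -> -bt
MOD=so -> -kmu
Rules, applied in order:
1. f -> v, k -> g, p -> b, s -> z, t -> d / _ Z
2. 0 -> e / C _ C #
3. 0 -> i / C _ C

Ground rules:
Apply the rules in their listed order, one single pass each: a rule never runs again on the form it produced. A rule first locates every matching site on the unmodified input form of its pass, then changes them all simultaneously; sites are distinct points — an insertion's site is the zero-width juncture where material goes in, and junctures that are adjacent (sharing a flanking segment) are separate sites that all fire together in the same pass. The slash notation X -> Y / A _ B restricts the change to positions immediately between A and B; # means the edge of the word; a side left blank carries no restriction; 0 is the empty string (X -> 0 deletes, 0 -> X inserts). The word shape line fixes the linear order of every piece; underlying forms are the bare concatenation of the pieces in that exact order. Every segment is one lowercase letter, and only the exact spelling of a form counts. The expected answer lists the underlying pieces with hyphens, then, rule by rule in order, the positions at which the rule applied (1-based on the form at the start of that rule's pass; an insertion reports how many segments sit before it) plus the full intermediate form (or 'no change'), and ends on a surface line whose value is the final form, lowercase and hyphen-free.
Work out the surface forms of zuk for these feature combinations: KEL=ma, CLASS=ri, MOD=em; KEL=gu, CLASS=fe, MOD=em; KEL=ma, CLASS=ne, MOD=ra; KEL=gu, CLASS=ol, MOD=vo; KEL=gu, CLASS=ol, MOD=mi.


cell KEL=ma, CLASS=ri, MOD=em:
underlying: ze-zuk-ki-bt
1. f -> v, k -> g, p -> b, s -> z, t -> d / _ Z: no change
2. 0 -> e / C _ C #: inserts after position(s) 8: zezukkibet
3. 0 -> i / C _ C: inserts after position(s) 5: zezukikibet
surface: zezukikibet

cell KEL=gu, CLASS=fe, MOD=em:
underlying: taf-zuk-ral-bt
1. f -> v, k -> g, p -> b, s -> z, t -> d / _ Z: fires at position(s) 3: tavzukralbt
2. 0 -> e / C _ C #: inserts after position(s) 10: tavzukralbet
3. 0 -> i / C _ C: inserts after position(s) 3, 6, 9: tavizukiralibet
surface: tavizukiralibet

cell KEL=ma, CLASS=ne, MOD=ra:
underlying: on-zuk-ki-bu
1. f -> v, k -> g, p -> b, s -> z, t -> d / _ Z: no change
2. 0 -> e / C _ C #: no change
3. 0 -> i / C _ C: inserts after position(s) 2, 5: onizukikibu
surface: onizukikibu

cell KEL=gu, CLASS=ol, MOD=vo:
underlying: ot-zuk-ral-za
1. f -> v, k -> g, p -> b, s -> z, t -> d / _ Z: fires at position(s) 2: odzukralza
2. 0 -> e / C _ C #: no change
3. 0 -> i / C _ C: inserts after position(s) 2, 5, 8: odizukiraliza
surface: odizukiraliza

cell KEL=gu, CLASS=ol, MOD=mi:
underlying: ot-zuk-ral-se
1. f -> v, k -> g, p -> b, s -> z, t -> d / _ Z: fires at position(s) 2: odzukralse
2. 0 -> e / C _ C #: no change
3. 0 -> i / C _ C: inserts after position(s) 2, 5, 8: odizukiralise
surface: odizukiralise


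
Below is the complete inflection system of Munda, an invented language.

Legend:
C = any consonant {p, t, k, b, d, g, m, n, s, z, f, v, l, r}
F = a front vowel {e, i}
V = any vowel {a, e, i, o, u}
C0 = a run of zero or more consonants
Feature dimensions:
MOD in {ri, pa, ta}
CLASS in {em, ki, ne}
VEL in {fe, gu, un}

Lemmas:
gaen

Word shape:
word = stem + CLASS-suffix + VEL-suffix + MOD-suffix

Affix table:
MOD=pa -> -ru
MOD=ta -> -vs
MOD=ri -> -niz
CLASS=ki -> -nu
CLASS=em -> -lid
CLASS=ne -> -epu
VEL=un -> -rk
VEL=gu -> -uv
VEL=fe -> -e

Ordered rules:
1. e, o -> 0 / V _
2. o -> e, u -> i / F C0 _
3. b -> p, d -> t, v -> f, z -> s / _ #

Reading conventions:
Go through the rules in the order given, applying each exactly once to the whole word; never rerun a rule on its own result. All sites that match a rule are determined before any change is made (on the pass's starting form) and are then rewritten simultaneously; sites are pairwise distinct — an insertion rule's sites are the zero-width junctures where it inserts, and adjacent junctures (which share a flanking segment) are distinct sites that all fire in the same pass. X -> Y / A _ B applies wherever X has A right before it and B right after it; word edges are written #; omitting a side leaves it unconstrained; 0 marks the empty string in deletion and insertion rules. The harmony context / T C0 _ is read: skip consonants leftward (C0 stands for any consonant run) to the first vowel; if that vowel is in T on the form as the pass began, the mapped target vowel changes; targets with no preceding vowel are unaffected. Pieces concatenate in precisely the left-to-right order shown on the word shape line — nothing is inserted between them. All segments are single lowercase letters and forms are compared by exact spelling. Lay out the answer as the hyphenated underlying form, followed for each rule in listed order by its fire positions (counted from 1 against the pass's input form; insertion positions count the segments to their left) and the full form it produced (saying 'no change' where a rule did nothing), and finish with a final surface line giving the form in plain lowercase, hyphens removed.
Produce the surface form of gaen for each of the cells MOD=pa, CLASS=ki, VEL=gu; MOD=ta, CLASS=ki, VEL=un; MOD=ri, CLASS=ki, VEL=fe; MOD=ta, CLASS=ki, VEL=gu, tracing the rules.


cell MOD=pa, CLASS=ki, VEL=gu:
underlying: gaen-nu-uv-ru
1. e, o -> 0 / V _: fires at position(s) 3: gannuuvru
2. o -> e, u -> i / F C0 _: no change
3. b -> p, d -> t, v -> f, z -> s / _ #: no change
surface: gannuuvru

cell MOD=ta, CLASS=ki, VEL=un:
underlying: gaen-nu-rk-vs
1. e, o -> 0 / V _: fires at position(s) 3: gannurkvs
2. o -> e, u -> i / F C0 _: no change
3. b -> p, d -> t, v -> f, z -> s / _ #: no change
surface: gannurkvs

cell MOD=ri, CLASS=ki, VEL=fe:
underlying: gaen-nu-e-niz
1. e, o -> 0 / V _: fires at position(s) 3, 7: gannuniz
2. o -> e, u -> i / F C0 _: no change
3. b -> p, d -> t, v -> f, z -> s / _ #: fires at position(s) 8: gannunis
surface: gannunis

cell MOD=ta, CLASS=ki, VEL=gu:
underlying: gaen-nu-uv-vs
1. e, o -> 0 / V _: fires at position(s) 3: gannuuvvs
2. o -> e, u -> i / F C0 _: no change
3. b -> p, d -> t, v -> f, z -> s / _ #: no change
surface: gannuuvvs


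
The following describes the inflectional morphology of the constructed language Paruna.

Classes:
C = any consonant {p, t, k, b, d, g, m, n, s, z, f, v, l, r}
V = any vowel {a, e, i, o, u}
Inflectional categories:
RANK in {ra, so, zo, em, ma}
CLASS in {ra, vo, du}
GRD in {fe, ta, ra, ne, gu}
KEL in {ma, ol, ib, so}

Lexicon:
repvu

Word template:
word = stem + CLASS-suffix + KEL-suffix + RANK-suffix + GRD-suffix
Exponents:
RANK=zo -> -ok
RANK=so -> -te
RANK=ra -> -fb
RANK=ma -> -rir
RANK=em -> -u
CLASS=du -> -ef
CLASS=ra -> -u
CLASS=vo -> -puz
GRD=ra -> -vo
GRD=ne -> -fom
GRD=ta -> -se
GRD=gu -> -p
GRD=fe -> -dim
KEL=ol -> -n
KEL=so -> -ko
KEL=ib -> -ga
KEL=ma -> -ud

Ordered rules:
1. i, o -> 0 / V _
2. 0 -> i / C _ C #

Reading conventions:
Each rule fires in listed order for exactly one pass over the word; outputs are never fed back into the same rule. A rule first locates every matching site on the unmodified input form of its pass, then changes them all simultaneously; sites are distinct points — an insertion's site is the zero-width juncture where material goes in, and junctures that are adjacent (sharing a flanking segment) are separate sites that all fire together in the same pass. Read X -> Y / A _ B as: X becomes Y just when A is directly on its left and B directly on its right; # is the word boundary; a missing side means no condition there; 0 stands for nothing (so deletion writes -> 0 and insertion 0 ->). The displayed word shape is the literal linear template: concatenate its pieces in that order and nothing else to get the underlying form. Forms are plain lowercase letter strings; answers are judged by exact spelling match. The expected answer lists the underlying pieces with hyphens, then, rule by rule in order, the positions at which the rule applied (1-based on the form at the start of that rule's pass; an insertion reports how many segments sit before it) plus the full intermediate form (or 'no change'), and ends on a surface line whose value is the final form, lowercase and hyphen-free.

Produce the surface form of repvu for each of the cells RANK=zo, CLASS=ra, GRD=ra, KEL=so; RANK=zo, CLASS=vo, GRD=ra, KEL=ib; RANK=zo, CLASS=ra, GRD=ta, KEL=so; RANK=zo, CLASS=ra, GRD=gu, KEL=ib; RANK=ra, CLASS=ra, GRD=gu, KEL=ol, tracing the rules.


cell RANK=zo, CLASS=ra, GRD=ra, KEL=so:
underlying: repvu-u-ko-ok-vo
1. i, o -> 0 / V _: fires at position(s) 9: repvuukokvo
2. 0 -> i / C _ C #: no change
surface: repvuukokvo

cell RANK=zo, CLASS=vo, GRD=ra, KEL=ib:
underlying: repvu-puz-ga-ok-vo
1. i, o -> 0 / V _: fires at position(s) 11: repvupuzgakvo
2. 0 -> i / C _ C #: no change
surface: repvupuzgakvo

cell RANK=zo, CLASS=ra, GRD=ta, KEL=so:
underlying: repvu-u-ko-ok-se
1. i, o -> 0 / V _: fires at position(s) 9: repvuukokse
2. 0 -> i / C _ C #: no change
surface: repvuukokse

cell RANK=zo, CLASS=ra, GRD=gu, KEL=ib:
underlying: repvu-u-ga-ok-p
1. i, o -> 0 / V _: fires at position(s) 9: repvuugakp
2. 0 -> i / C _ C #: inserts after position(s) 9: repvuugakip
surface: repvuugakip

cell RANK=ra, CLASS=ra, GRD=gu, KEL=ol:
underlying: repvu-u-n-fb-p
1. i, o -> 0 / V _: no change
2. 0 -> i / C _ C #: inserts after position(s) 9: repvuunfbip
surface: repvuunfbip


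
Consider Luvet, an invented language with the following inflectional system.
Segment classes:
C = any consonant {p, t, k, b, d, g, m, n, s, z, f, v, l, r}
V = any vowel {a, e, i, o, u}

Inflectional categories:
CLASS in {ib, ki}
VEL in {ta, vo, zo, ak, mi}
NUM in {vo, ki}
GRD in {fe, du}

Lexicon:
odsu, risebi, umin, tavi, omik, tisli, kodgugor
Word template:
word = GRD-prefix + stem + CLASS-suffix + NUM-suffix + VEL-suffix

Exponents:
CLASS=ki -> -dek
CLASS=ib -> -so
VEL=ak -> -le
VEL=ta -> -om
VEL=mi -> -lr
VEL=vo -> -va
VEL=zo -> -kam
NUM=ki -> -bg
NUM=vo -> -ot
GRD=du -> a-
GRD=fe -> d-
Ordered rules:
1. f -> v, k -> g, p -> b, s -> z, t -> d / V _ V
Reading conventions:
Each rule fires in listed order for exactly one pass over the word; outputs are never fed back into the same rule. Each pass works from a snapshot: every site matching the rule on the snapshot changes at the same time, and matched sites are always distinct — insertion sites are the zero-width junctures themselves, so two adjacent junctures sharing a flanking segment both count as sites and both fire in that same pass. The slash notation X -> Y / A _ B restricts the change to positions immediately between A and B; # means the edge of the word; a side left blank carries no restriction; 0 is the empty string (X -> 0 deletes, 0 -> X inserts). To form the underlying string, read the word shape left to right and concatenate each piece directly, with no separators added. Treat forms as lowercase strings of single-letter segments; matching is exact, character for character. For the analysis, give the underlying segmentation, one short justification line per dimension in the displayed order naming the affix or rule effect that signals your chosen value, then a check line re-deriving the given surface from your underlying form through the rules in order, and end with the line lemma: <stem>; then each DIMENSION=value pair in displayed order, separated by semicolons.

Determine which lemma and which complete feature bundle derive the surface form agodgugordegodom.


underlying: a-kodgugor-dek-ot-om
CLASS=ki - signalled by the affix -dek
VEL=ta - signalled by the affix -om
NUM=vo - signalled by the affix -ot
GRD=du - signalled by the affix a-
check: akodgugordekotom -> agodgugordegodom
lemma: kodgugor; CLASS=ki; VEL=ta; NUM=vo; GRD=du


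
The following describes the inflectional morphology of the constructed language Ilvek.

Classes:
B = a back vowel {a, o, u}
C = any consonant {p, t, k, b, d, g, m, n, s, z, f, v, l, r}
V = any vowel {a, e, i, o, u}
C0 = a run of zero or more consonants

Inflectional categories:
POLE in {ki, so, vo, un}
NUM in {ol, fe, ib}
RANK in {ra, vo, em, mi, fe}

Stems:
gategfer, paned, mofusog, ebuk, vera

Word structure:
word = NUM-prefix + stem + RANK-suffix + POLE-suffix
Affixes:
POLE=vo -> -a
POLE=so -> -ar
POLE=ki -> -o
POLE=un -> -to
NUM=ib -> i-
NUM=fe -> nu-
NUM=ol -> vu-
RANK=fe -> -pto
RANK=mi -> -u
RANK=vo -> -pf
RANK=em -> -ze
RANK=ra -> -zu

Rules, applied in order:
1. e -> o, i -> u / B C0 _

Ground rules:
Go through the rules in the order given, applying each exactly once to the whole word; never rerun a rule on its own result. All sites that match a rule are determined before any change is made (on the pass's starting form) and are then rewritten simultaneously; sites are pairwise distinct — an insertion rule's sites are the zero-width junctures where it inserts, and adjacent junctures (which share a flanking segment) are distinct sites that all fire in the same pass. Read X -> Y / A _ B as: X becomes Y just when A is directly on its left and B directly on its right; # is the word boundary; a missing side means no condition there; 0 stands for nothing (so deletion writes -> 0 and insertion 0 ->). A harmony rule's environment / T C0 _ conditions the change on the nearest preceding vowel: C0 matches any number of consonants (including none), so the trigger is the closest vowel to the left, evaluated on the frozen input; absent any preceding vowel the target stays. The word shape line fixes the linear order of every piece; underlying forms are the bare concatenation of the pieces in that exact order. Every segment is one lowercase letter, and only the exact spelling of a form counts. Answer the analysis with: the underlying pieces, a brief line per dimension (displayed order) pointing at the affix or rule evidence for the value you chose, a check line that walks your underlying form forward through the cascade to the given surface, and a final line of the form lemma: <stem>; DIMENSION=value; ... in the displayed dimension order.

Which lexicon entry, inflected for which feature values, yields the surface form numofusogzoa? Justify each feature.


underlying: nu-mofusog-ze-a
POLE=vo - signalled by the affix -a
NUM=fe - signalled by the affix nu-
RANK=em - signalled by the affix -ze
check: numofusogzea -> numofusogzoa
lemma: mofusog; POLE=vo; NUM=fe; RANK=em


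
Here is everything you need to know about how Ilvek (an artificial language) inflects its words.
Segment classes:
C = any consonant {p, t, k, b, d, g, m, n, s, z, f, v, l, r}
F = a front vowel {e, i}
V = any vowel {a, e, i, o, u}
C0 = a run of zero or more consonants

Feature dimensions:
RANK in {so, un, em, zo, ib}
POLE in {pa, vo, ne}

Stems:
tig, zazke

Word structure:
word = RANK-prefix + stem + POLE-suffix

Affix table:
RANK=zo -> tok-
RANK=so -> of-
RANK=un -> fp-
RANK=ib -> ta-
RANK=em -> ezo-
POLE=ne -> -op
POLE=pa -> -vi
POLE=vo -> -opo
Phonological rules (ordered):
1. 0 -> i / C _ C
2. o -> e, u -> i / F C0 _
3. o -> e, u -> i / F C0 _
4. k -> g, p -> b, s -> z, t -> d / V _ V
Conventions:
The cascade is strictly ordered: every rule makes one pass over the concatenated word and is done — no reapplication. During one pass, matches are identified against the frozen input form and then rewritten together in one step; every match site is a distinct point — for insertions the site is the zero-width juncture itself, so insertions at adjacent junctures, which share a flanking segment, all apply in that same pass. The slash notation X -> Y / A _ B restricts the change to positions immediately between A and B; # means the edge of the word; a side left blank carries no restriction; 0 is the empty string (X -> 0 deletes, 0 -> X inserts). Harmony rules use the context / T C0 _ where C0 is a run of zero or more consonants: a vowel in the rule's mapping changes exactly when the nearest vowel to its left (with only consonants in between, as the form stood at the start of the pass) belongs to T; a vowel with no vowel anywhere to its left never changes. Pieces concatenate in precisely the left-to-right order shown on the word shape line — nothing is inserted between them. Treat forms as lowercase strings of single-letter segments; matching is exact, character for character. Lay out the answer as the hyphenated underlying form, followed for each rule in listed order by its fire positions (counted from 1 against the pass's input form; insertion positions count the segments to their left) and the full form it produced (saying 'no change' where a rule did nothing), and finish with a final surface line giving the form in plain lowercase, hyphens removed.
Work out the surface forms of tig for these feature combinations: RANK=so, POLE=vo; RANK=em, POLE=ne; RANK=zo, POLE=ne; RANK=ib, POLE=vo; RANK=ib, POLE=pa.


cell RANK=so, POLE=vo:
underlying: of-tig-opo
1. 0 -> i / C _ C: inserts after position(s) 2: ofitigopo
2. o -> e, u -> i / F C0 _: fires at position(s) 7: ofitigepo
3. o -> e, u -> i / F C0 _: fires at position(s) 9: ofitigepe
4. k -> g, p -> b, s -> z, t -> d / V _ V: fires at position(s) 4, 8: ofidigebe
surface: ofidigebe

cell RANK=em, POLE=ne:
underlying: ezo-tig-op
1. 0 -> i / C _ C: no change
2. o -> e, u -> i / F C0 _: fires at position(s) 3, 7: ezetigep
3. o -> e, u -> i / F C0 _: no change
4. k -> g, p -> b, s -> z, t -> d / V _ V: fires at position(s) 4: ezedigep
surface: ezedigep

cell RANK=zo, POLE=ne:
underlying: tok-tig-op
1. 0 -> i / C _ C: inserts after position(s) 3: tokitigop
2. o -> e, u -> i / F C0 _: fires at position(s) 8: tokitigep
3. o -> e, u -> i / F C0 _: no change
4. k -> g, p -> b, s -> z, t -> d / V _ V: fires at position(s) 3, 5: togidigep
surface: togidigep

cell RANK=ib, POLE=vo:
underlying: ta-tig-opo
1. 0 -> i / C _ C: no change
2. o -> e, u -> i / F C0 _: fires at position(s) 6: tatigepo
3. o -> e, u -> i / F C0 _: fires at position(s) 8: tatigepe
4. k -> g, p -> b, s -> z, t -> d / V _ V: fires at position(s) 3, 7: tadigebe
surface: tadigebe

cell RANK=ib, POLE=pa:
underlying: ta-tig-vi
1. 0 -> i / C _ C: inserts after position(s) 5: tatigivi
2. o -> e, u -> i / F C0 _: no change
3. o -> e, u -> i / F C0 _: no change
4. k -> g, p -> b, s -> z, t -> d / V _ V: fires at position(s) 3: tadigivi
surface: tadigivi


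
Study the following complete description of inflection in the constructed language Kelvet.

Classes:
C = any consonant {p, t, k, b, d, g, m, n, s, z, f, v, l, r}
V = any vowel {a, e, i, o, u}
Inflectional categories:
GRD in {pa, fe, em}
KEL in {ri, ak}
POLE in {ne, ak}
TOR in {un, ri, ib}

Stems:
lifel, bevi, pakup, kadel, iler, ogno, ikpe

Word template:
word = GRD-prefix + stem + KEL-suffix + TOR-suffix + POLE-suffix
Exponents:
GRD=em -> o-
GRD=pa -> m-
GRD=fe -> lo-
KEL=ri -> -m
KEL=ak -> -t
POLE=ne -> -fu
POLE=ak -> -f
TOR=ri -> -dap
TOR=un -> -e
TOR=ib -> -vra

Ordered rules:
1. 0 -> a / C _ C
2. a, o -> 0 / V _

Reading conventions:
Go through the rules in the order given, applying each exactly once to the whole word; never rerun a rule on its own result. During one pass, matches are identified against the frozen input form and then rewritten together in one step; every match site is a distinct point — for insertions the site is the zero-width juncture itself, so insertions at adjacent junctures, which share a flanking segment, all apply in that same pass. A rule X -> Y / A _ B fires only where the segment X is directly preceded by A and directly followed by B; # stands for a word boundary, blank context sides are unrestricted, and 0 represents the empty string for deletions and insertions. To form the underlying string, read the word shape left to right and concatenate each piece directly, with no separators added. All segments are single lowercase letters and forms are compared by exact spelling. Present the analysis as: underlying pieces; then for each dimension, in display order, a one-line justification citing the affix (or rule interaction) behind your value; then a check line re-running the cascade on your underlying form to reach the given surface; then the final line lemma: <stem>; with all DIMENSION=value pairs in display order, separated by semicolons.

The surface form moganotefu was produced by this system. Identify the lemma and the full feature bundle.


underlying: m-ogno-t-e-fu
GRD=pa - signalled by the affix m-
KEL=ak - signalled by the affix -t
POLE=ne - signalled by the affix -fu
TOR=un - signalled by the affix -e
check: mognotefu -> moganotefu -> moganotefu
lemma: ogno; GRD=pa; KEL=ak; POLE=ne; TOR=un


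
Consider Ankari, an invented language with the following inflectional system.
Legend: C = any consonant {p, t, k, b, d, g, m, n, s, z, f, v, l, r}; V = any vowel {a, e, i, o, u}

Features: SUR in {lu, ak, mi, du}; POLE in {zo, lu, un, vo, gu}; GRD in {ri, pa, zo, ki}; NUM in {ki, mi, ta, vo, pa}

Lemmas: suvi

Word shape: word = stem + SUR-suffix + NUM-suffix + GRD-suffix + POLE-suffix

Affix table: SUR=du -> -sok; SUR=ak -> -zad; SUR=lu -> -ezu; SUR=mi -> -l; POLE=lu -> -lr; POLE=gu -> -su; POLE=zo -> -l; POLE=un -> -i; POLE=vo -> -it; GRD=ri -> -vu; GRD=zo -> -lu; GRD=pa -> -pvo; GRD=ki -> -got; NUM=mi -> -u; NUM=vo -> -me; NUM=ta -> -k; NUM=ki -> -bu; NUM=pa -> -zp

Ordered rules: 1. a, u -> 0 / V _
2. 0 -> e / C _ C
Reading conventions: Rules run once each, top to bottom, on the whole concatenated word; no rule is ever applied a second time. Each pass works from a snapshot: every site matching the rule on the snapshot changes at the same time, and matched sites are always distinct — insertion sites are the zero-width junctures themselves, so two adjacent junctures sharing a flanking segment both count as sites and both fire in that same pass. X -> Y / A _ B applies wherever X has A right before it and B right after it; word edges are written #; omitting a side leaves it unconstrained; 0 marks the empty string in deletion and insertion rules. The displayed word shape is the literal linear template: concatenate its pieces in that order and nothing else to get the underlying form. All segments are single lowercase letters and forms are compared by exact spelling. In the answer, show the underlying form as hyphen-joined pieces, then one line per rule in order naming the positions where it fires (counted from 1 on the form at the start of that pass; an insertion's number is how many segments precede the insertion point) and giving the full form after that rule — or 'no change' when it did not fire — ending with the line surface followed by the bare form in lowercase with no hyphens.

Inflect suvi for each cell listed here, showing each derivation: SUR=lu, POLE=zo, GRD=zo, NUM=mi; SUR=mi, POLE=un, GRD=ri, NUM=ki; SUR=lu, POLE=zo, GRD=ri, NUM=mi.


cell SUR=lu, POLE=zo, GRD=zo, NUM=mi:
underlying: suvi-ezu-u-lu-l
1. a, u -> 0 / V _: fires at position(s) 8: suviezulul
2. 0 -> e / C _ C: no change
surface: suviezulul

cell SUR=mi, POLE=un, GRD=ri, NUM=ki:
underlying: suvi-l-bu-vu-i
1. a, u -> 0 / V _: no change
2. 0 -> e / C _ C: inserts after position(s) 5: suvilebuvui
surface: suvilebuvui

cell SUR=lu, POLE=zo, GRD=ri, NUM=mi:
underlying: suvi-ezu-u-vu-l
1. a, u -> 0 / V _: fires at position(s) 8: suviezuvul
2. 0 -> e / C _ C: no change
surface: suviezuvul


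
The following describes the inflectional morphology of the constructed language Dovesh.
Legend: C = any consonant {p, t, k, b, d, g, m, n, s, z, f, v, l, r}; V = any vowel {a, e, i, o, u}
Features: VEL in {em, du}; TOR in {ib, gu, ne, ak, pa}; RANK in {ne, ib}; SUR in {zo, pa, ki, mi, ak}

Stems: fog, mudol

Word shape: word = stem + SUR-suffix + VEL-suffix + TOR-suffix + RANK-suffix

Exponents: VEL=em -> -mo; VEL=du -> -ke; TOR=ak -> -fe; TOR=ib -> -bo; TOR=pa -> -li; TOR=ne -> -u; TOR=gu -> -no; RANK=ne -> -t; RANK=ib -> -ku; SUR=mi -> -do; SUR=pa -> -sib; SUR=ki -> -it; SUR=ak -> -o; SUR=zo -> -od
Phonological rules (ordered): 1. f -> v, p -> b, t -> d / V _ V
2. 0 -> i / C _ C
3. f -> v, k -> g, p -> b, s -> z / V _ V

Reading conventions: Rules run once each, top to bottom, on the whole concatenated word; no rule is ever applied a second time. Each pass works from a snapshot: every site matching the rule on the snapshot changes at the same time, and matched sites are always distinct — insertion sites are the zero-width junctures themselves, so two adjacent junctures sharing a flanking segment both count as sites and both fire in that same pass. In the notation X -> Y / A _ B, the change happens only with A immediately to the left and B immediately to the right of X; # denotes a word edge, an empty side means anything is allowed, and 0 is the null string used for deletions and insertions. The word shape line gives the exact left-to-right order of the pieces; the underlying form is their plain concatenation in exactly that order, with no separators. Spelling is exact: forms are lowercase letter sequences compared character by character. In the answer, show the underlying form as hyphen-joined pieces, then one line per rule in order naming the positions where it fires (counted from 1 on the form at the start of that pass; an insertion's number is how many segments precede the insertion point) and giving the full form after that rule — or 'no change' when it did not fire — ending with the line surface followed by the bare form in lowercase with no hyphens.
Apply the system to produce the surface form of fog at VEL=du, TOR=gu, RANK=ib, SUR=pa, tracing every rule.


underlying: fog-sib-ke-no-ku
1. f -> v, p -> b, t -> d / V _ V: no change
2. 0 -> i / C _ C: inserts after position(s) 3, 6: fogisibikenoku
3. f -> v, k -> g, p -> b, s -> z / V _ V: fires at position(s) 5, 9, 13: fogizibigenogu
surface: fogizibigenogu


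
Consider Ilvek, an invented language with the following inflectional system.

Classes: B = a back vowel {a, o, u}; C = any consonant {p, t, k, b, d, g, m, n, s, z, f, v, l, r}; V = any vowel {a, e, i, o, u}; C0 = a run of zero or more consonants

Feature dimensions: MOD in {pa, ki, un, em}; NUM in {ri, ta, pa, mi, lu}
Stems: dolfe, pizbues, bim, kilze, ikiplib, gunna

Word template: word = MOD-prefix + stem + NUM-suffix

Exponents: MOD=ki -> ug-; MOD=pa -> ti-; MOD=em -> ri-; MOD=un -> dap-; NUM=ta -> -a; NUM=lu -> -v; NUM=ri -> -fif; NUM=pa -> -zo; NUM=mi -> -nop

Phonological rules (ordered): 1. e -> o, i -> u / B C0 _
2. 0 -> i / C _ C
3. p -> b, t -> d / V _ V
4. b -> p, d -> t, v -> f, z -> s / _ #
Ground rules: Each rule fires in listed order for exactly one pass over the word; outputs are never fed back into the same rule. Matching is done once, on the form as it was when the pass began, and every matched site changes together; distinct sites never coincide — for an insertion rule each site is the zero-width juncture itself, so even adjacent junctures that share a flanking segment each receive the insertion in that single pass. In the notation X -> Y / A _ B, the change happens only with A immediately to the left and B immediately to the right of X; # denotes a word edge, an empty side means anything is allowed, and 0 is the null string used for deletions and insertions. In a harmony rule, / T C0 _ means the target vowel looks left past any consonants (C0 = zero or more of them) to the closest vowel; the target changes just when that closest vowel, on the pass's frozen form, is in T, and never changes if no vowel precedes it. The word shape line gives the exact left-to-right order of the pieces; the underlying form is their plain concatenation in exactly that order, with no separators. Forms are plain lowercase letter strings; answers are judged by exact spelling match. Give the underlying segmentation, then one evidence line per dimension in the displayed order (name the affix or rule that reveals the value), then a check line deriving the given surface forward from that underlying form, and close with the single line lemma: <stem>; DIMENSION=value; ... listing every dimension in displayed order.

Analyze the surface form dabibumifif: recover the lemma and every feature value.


underlying: dap-bim-fif
MOD=un - signalled by the affix dap-
NUM=ri - signalled by the affix -fif
check: dapbimfif -> dapbumfif -> dapibumifif -> dabibumifif -> dabibumifif
lemma: bim; MOD=un; NUM=ri


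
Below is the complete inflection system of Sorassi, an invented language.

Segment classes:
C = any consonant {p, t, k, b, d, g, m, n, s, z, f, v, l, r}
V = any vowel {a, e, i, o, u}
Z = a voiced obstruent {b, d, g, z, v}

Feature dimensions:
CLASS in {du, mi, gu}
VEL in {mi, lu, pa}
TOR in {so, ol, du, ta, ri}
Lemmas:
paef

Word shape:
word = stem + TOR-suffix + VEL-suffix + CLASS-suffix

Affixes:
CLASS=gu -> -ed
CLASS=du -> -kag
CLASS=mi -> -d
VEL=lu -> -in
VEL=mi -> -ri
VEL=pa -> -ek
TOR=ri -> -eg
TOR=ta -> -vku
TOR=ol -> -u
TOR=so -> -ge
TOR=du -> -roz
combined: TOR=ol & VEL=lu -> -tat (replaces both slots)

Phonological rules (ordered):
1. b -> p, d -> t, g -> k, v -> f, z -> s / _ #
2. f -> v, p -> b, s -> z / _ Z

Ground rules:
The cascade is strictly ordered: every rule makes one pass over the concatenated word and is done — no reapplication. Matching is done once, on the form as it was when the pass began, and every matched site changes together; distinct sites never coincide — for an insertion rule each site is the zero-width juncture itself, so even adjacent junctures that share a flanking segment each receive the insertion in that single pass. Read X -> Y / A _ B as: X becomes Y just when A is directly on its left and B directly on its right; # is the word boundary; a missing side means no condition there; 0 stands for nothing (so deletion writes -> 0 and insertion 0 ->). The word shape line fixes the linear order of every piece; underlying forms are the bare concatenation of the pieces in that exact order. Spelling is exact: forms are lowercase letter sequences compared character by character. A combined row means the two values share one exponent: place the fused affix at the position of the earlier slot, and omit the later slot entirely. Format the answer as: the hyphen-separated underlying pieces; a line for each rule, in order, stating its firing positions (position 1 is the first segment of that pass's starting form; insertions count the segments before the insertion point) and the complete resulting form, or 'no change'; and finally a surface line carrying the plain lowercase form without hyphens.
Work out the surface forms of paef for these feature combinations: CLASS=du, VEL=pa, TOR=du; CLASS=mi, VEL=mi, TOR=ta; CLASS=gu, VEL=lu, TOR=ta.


cell CLASS=du, VEL=pa, TOR=du:
underlying: paef-roz-ek-kag
1. b -> p, d -> t, g -> k, v -> f, z -> s / _ #: fires at position(s) 12: paefrozekkak
2. f -> v, p -> b, s -> z / _ Z: no change
surface: paefrozekkak

cell CLASS=mi, VEL=mi, TOR=ta:
underlying: paef-vku-ri-d
1. b -> p, d -> t, g -> k, v -> f, z -> s / _ #: fires at position(s) 10: paefvkurit
2. f -> v, p -> b, s -> z / _ Z: fires at position(s) 4: paevvkurit
surface: paevvkurit

cell CLASS=gu, VEL=lu, TOR=ta:
underlying: paef-vku-in-ed
1. b -> p, d -> t, g -> k, v -> f, z -> s / _ #: fires at position(s) 11: paefvkuinet
2. f -> v, p -> b, s -> z / _ Z: fires at position(s) 4: paevvkuinet
surface: paevvkuinet


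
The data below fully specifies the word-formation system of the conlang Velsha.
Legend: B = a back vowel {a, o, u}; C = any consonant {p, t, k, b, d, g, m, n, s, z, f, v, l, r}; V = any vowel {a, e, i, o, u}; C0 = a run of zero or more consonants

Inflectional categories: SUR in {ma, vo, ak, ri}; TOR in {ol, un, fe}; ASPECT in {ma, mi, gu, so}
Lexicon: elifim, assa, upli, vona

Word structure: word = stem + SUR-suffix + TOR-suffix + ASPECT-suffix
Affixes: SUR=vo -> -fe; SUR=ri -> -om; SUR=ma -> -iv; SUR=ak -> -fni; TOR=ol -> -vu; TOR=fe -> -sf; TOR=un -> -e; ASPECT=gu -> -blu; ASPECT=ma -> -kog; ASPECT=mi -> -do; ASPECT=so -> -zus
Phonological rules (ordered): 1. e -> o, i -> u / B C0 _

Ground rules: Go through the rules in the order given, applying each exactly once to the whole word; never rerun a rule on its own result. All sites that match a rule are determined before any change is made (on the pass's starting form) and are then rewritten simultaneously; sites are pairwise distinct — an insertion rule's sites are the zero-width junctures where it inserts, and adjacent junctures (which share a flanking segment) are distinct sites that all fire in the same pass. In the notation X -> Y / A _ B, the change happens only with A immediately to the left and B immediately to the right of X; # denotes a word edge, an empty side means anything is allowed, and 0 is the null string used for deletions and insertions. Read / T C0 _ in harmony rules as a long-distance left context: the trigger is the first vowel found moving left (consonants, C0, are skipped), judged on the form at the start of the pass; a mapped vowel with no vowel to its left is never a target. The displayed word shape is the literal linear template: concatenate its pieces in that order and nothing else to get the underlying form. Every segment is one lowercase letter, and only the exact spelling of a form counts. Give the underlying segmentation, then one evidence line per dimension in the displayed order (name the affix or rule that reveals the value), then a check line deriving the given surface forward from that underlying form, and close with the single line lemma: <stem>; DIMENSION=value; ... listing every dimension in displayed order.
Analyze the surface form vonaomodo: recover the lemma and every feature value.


underlying: vona-om-e-do
SUR=ri - signalled by the affix -om
TOR=un - signalled by the affix -e
ASPECT=mi - signalled by the affix -do
check: vonaomedo -> vonaomodo
lemma: vona; SUR=ri; TOR=un; ASPECT=mi


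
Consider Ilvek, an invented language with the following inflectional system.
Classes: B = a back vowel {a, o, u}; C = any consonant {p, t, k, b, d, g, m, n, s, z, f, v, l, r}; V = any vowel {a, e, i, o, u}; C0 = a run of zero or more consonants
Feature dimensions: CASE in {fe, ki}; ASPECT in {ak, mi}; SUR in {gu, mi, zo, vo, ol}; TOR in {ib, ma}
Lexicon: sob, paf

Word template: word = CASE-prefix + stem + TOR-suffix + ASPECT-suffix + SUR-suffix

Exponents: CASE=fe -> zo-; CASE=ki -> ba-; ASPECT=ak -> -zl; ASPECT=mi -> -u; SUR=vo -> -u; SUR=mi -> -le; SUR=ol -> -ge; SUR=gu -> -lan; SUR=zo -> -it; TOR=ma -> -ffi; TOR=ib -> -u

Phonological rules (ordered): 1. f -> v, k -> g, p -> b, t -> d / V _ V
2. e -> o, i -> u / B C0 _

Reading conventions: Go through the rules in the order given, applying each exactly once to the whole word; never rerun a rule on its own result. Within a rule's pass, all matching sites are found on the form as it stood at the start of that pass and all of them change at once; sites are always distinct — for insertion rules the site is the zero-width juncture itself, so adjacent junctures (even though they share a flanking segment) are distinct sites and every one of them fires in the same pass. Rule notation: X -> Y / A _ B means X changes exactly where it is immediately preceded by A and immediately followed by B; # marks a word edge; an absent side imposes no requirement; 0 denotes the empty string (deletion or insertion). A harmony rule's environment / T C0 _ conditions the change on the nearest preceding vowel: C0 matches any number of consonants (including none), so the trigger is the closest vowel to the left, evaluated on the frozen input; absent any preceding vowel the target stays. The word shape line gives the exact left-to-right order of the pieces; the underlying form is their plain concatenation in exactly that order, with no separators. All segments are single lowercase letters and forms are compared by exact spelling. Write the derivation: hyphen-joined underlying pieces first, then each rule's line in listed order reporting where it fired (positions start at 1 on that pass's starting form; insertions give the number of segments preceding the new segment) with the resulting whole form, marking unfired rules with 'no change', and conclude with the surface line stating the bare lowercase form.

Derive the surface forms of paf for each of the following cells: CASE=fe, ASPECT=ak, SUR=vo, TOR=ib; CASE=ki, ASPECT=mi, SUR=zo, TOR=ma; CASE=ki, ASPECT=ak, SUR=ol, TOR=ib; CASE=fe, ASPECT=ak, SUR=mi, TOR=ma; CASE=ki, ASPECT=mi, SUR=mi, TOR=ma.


cell CASE=fe, ASPECT=ak, SUR=vo, TOR=ib:
underlying: zo-paf-u-zl-u
1. f -> v, k -> g, p -> b, t -> d / V _ V: fires at position(s) 3, 5: zobavuzlu
2. e -> o, i -> u / B C0 _: no change
surface: zobavuzlu

cell CASE=ki, ASPECT=mi, SUR=zo, TOR=ma:
underlying: ba-paf-ffi-u-it
1. f -> v, k -> g, p -> b, t -> d / V _ V: fires at position(s) 3: babafffiuit
2. e -> o, i -> u / B C0 _: fires at position(s) 8, 10: babafffuuut
surface: babafffuuut

cell CASE=ki, ASPECT=ak, SUR=ol, TOR=ib:
underlying: ba-paf-u-zl-ge
1. f -> v, k -> g, p -> b, t -> d / V _ V: fires at position(s) 3, 5: babavuzlge
2. e -> o, i -> u / B C0 _: fires at position(s) 10: babavuzlgo
surface: babavuzlgo

cell CASE=fe, ASPECT=ak, SUR=mi, TOR=ma:
underlying: zo-paf-ffi-zl-le
1. f -> v, k -> g, p -> b, t -> d / V _ V: fires at position(s) 3: zobafffizlle
2. e -> o, i -> u / B C0 _: fires at position(s) 8: zobafffuzlle
surface: zobafffuzlle

cell CASE=ki, ASPECT=mi, SUR=mi, TOR=ma:
underlying: ba-paf-ffi-u-le
1. f -> v, k -> g, p -> b, t -> d / V _ V: fires at position(s) 3: babafffiule
2. e -> o, i -> u / B C0 _: fires at position(s) 8, 11: babafffuulo
surface: babafffuulo


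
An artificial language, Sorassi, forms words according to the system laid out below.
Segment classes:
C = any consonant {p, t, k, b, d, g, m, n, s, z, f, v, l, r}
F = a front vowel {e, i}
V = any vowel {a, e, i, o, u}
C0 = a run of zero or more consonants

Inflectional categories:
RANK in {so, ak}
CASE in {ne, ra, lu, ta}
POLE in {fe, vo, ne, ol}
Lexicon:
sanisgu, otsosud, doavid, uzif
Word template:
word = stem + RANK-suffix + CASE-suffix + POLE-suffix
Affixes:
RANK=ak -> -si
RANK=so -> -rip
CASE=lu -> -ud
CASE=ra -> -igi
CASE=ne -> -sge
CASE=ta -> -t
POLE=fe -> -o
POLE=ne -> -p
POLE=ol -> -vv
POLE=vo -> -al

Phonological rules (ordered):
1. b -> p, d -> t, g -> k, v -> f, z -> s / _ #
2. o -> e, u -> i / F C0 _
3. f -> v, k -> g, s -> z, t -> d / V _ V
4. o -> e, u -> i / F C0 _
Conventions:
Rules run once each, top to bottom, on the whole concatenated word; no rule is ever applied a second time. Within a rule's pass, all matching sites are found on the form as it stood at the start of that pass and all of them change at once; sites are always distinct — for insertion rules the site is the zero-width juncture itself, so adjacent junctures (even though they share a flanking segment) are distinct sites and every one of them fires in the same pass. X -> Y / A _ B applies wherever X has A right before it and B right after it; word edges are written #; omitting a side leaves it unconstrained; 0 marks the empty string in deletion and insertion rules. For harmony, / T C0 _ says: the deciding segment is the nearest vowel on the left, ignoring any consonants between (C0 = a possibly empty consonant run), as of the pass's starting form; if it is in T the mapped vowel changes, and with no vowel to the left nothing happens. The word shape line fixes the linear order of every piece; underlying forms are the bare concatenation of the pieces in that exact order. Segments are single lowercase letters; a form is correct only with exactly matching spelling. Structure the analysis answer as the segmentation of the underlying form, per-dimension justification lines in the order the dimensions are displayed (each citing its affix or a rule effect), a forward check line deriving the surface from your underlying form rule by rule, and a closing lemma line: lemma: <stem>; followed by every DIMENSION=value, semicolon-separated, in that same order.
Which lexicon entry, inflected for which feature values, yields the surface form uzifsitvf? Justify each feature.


underlying: uzif-si-t-vv
RANK=ak - signalled by the affix -si
CASE=ta - signalled by the affix -t
POLE=ol - signalled by the affix -vv
check: uzifsitvv -> uzifsitvf -> uzifsitvf -> uzifsitvf -> uzifsitvf
lemma: uzif; RANK=ak; CASE=ta; POLE=ol
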